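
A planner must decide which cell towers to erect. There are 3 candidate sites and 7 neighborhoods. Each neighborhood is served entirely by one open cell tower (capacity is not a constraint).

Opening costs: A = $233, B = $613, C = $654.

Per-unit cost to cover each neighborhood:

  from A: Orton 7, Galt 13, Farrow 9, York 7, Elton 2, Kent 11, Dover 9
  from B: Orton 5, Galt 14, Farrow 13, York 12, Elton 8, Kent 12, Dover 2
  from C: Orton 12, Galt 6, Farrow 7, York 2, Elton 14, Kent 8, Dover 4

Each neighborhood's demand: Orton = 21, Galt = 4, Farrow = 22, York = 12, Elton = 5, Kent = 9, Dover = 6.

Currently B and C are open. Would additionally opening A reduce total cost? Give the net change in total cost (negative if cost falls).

Current service cost with {B, C}: 431.
Adding A: each neighborhood re-picks its cheapest; new service cost 401, saving 30.
Extra fixed cost: 233. Net change = 233 − 30 = 203.
(Totals: 1698 → 1901.)

No — net change +203 (cost rises by 203).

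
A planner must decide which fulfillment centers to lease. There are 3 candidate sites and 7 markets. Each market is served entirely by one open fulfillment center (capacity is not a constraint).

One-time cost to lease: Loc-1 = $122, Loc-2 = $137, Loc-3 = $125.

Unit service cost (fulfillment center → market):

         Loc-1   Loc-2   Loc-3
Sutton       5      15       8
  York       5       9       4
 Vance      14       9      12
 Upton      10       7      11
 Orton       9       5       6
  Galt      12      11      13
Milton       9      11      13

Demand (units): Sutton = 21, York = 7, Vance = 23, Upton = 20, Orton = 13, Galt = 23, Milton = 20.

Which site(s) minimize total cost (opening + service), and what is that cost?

For any fixed open set, each market goes to its cheapest open site; total = fixed + service.
{Loc-1, Loc-2}: Sutton→Loc-1 5·21=105, York→Loc-1 5·7=35, Vance→Loc-2 9·23=207, Upton→Loc-2 7·20=140, Orton→Loc-2 5·13=65, Galt→Loc-2 11·23=253, Milton→Loc-1 9·20=180. Service 985; fixed 259; total 1244.
{Loc-2, Loc-3}: service 1081 + fixed 262 = 1343
{Loc-1}: Sutton→Loc-1 5·21=105, York→Loc-1 5·7=35, Vance→Loc-1 14·23=322, Upton→Loc-1 10·20=200, Orton→Loc-1 9·13=117, Galt→Loc-1 12·23=276, Milton→Loc-1 9·20=180. Service 1235; fixed 122; total 1357.
{Loc-1, Loc-2, Loc-3}: service 978 + fixed 384 = 1362
(All 7 nonempty subsets were checked; Loc-1 and Loc-2 is lowest.)

Open Loc-1 and Loc-2; minimum total cost 1244.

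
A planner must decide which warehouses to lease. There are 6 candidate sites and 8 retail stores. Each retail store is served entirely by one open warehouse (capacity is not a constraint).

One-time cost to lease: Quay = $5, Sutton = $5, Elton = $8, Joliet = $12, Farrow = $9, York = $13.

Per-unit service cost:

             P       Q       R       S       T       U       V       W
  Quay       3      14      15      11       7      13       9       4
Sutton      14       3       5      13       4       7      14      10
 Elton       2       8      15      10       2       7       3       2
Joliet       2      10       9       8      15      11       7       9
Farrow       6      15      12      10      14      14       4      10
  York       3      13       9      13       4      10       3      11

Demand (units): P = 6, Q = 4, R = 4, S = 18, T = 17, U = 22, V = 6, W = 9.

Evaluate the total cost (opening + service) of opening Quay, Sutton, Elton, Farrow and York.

Total cost: 488

Each retail store is assigned to its cheapest site among the open ones.
{Quay, Sutton, Elton, Farrow, York}: P→Elton 2·6=12, Q→Sutton 3·4=12, R→Sutton 5·4=20, S→Elton 10·18=180, T→Elton 2·17=34, U→Sutton 7·22=154, V→Elton 3·6=18, W→Elton 2·9=18. Service 448; fixed 40; total 488.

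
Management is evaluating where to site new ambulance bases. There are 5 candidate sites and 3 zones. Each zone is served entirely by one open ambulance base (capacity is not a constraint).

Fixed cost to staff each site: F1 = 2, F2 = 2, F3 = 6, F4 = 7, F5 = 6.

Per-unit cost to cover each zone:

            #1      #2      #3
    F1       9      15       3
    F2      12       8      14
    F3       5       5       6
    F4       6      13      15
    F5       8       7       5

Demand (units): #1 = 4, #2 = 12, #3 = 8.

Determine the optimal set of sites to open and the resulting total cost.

For any fixed open set, each zone goes to its cheapest open site; total = fixed + service.
{F1, F3}: #1→F3 5·4=20, #2→F3 5·12=60, #3→F1 3·8=24. Service 104; fixed 8; total 112.
{F1, F2, F3}: service 104 + fixed 10 = 114
{F1, F3, F5}: service 104 + fixed 14 = 118
{F1, F2, F3, F4, F5}: service 104 + fixed 23 = 127
No other subset beats 112.

Open F1 and F3; minimum total cost 112.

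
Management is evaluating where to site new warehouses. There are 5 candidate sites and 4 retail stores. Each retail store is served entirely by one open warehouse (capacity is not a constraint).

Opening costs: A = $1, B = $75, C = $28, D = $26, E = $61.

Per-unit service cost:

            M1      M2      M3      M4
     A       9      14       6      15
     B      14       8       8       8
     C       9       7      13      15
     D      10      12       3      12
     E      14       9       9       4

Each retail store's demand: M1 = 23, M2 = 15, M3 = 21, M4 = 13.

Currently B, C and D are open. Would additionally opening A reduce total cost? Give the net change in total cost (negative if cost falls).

No — net change +1 (cost rises by 1).

Current service cost with {B, C, D}: 479.
Adding A: each retail store re-picks its cheapest; new service cost 479, saving 0.
Extra fixed cost: 1. Net change = 1 − 0 = 1.
(Totals: 608 → 609.)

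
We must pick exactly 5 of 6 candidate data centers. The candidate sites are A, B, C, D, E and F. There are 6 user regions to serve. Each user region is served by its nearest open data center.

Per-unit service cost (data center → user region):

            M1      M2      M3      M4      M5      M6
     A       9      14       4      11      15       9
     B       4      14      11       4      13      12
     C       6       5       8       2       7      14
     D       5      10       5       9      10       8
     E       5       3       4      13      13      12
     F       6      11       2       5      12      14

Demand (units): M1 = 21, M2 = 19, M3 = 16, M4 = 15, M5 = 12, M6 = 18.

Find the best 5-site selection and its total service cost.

Choose B, C, D, E and F; total service cost 431.

With exactly 5 open, each user region uses its cheapest among the chosen.
{B, C, D, E, F}: M1→B 4·21=84, M2→E 3·19=57, M3→F 2·16=32, M4→C 2·15=30, M5→C 7·12=84, M6→D 8·18=144. Service cost 431.
{A, B, C, E, F}: service cost 449
{A, C, D, E, F}: service cost 452
Among all 6 size-5 choices, {B, C, D, E, F} is lowest.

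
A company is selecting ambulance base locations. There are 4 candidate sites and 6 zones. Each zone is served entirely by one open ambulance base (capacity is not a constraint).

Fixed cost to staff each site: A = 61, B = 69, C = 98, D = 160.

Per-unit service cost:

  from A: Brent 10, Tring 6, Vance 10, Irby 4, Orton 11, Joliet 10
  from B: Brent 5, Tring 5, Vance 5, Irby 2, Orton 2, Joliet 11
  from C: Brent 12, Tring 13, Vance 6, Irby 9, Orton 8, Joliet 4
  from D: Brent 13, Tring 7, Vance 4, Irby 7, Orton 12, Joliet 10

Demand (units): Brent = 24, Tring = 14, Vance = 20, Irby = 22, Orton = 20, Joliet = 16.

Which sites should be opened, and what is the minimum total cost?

Open B and C; minimum total cost 605.

For any fixed open set, each zone goes to its cheapest open site; total = fixed + service.
{B, C}: Brent→B 5·24=120, Tring→B 5·14=70, Vance→B 5·20=100, Irby→B 2·22=44, Orton→B 2·20=40, Joliet→C 4·16=64. Service 438; fixed 167; total 605.
{B}: Brent→B 5·24=120, Tring→B 5·14=70, Vance→B 5·20=100, Irby→B 2·22=44, Orton→B 2·20=40, Joliet→B 11·16=176. Service 550; fixed 69; total 619.
{A, B}: Brent→B 5·24=120, Tring→B 5·14=70, Vance→B 5·20=100, Irby→B 2·22=44, Orton→B 2·20=40, Joliet→A 10·16=160. Service 534; fixed 130; total 664.
{A, B, C, D}: Brent→B 5·24=120, Tring→B 5·14=70, Vance→D 4·20=80, Irby→B 2·22=44, Orton→B 2·20=40, Joliet→C 4·16=64. Service 418; fixed 388; total 806.
No other subset beats 605.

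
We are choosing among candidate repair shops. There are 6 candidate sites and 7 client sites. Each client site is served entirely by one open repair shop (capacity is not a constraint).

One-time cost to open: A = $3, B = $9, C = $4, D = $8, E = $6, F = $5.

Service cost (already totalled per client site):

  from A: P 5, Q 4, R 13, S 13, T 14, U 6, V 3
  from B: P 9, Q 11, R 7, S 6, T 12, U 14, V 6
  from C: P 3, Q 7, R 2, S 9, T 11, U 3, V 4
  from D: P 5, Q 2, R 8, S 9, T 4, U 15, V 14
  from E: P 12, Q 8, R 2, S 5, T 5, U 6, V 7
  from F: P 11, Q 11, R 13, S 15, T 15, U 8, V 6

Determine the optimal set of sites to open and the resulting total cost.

Open A, C and E; minimum total cost 38.

For any fixed open set, each client site goes to its cheapest open site; total = fixed + service.
{A, C, E}: P→C 3, Q→A 4, R→C 2, S→E 5, T→E 5, U→C 3, V→A 3. Service 25; fixed 13; total 38.
{A, E}: service 30 + fixed 9 = 39
{C, D}: service 27 + fixed 12 = 39
{A, B, C, D, E, F}: service 22 + fixed 35 = 57
No other subset beats 38.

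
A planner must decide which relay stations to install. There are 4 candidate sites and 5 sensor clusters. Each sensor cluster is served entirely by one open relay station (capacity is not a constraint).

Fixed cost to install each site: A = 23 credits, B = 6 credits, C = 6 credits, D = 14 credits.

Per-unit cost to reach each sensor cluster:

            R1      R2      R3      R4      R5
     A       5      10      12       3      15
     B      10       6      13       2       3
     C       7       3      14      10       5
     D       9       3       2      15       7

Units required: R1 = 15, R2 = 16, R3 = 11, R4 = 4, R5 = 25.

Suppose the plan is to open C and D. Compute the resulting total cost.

Total cost: 360

Each sensor cluster is assigned to its cheapest site among the open ones.
{C, D}: R1→C 7·15=105, R2→C 3·16=48, R3→D 2·11=22, R4→C 10·4=40, R5→C 5·25=125. Service 340; fixed 20; total 360.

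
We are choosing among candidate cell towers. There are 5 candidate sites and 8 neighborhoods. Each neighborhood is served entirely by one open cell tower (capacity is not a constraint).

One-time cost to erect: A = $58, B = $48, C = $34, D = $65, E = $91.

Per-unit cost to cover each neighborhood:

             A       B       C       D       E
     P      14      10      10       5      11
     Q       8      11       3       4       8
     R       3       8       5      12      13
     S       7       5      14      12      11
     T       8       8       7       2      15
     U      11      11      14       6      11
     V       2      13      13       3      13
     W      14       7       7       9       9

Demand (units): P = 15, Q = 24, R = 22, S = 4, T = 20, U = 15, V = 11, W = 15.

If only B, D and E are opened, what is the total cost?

Each neighborhood is assigned to its cheapest site among the open ones.
{B, D, E}: P→D 5·15=75, Q→D 4·24=96, R→B 8·22=176, S→B 5·4=20, T→D 2·20=40, U→D 6·15=90, V→D 3·11=33, W→B 7·15=105. Service 635; fixed 204; total 839.

Total cost: 839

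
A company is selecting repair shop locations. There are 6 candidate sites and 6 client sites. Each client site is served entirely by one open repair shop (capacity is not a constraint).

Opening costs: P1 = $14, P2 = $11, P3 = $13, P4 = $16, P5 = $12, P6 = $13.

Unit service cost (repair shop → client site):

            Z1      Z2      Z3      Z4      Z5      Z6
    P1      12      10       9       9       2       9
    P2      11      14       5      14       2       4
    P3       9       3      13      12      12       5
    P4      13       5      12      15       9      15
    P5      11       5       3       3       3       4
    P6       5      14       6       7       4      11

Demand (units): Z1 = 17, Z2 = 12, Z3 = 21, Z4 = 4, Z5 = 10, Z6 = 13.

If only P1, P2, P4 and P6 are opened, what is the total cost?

Total cost: 404

Each client site is assigned to its cheapest site among the open ones.
{P1, P2, P4, P6}: Z1→P6 5·17=85, Z2→P4 5·12=60, Z3→P2 5·21=105, Z4→P6 7·4=28, Z5→P1 2·10=20, Z6→P2 4·13=52. Service 350; fixed 54; total 404.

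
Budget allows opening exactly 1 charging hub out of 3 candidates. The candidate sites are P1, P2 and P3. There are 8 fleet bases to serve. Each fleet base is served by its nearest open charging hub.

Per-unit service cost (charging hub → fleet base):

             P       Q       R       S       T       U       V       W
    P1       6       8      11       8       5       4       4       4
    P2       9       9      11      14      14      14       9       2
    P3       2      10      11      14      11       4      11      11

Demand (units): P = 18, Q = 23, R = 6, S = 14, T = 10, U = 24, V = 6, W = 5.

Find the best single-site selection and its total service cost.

Choose P1 only; total service cost 660.

With exactly 1 open, each fleet base uses its cheapest among the chosen.
{P1}: P→P1 6·18=108, Q→P1 8·23=184, R→P1 11·6=66, S→P1 8·14=112, T→P1 5·10=50, U→P1 4·24=96, V→P1 4·6=24, W→P1 4·5=20. Service cost 660.
{P3}: service cost 855
{P2}: service cost 1171
Among all 3 size-1 choices, {P1} is lowest.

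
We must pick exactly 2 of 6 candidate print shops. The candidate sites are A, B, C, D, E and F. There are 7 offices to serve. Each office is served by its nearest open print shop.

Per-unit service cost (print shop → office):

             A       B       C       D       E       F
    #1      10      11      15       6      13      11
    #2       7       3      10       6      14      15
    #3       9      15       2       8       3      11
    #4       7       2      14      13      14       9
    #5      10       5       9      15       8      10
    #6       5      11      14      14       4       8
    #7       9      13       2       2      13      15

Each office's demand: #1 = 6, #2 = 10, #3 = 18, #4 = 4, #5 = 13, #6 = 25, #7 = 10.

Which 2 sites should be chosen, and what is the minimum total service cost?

With exactly 2 open, each office uses its cheapest among the chosen.
{D, E}: #1→D 6·6=36, #2→D 6·10=60, #3→E 3·18=54, #4→D 13·4=52, #5→E 8·13=104, #6→E 4·25=100, #7→D 2·10=20. Service cost 426.
{B, E}: service cost 453
{A, C}: service cost 456
Among all 15 size-2 choices, {D, E} is lowest.

Choose D and E; total service cost 426.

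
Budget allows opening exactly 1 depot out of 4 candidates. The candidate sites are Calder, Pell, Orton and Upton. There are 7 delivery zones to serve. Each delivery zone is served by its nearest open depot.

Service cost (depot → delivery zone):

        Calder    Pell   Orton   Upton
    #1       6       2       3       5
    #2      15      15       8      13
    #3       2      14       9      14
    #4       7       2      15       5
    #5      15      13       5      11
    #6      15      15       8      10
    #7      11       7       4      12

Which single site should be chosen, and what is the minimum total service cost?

Choose Orton only; total service cost 52.

With exactly 1 open, each delivery zone uses its cheapest among the chosen.
{Orton}: #1→Orton 3, #2→Orton 8, #3→Orton 9, #4→Orton 15, #5→Orton 5, #6→Orton 8, #7→Orton 4. Service cost 52.
{Pell}: service cost 68
{Upton}: service cost 70
Among all 4 size-1 choices, {Orton} is lowest.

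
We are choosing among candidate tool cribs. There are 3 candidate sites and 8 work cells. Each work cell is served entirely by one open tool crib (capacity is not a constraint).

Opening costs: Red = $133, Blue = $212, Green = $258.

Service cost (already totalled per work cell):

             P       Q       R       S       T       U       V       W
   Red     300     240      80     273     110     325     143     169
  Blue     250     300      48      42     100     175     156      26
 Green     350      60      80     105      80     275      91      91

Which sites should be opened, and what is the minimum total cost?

Open Blue and Green; minimum total cost 1242.

For any fixed open set, each work cell goes to its cheapest open site; total = fixed + service.
{Blue, Green}: P→Blue 250, Q→Green 60, R→Blue 48, S→Blue 42, T→Green 80, U→Blue 175, V→Green 91, W→Blue 26. Service 772; fixed 470; total 1242.
{Blue}: service 1097 + fixed 212 = 1309
{Red, Blue}: service 1024 + fixed 345 = 1369
{Red, Blue, Green}: service 772 + fixed 603 = 1375
(All 7 nonempty subsets were checked; Blue and Green is lowest.)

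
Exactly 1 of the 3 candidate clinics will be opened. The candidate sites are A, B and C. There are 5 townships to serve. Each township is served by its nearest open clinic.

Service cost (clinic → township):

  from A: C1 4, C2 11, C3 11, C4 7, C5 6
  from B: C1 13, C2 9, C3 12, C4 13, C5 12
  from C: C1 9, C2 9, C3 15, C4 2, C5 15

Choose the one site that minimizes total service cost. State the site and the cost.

With exactly 1 open, each township uses its cheapest among the chosen.
{A}: C1→A 4, C2→A 11, C3→A 11, C4→A 7, C5→A 6. Service cost 39.
{C}: service cost 50
{B}: service cost 59
Among all 3 size-1 choices, {A} is lowest.

Choose A only; total service cost 39.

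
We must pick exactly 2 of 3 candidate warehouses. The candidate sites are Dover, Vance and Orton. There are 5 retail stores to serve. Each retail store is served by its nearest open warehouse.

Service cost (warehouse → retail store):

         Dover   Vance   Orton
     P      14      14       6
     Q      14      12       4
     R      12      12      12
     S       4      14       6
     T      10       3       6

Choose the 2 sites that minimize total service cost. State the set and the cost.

With exactly 2 open, each retail store uses its cheapest among the chosen.
{Vance, Orton}: P→Orton 6, Q→Orton 4, R→Vance 12, S→Orton 6, T→Vance 3. Service cost 31.
{Dover, Orton}: service cost 32
{Dover, Vance}: service cost 45
Among all 3 size-2 choices, {Vance, Orton} is lowest.

Choose Vance and Orton; total service cost 31.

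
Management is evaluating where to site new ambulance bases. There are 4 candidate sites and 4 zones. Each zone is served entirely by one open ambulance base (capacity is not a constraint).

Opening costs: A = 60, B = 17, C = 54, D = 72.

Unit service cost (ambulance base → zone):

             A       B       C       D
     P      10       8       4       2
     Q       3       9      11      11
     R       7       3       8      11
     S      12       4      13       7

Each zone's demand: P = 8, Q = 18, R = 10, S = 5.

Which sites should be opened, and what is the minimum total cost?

Open A and B; minimum total cost 245.

For any fixed open set, each zone goes to its cheapest open site; total = fixed + service.
{A, B}: P→B 8·8=64, Q→A 3·18=54, R→B 3·10=30, S→B 4·5=20. Service 168; fixed 77; total 245.
{A, B, C}: service 136 + fixed 131 = 267
{A, B, D}: service 120 + fixed 149 = 269
{A, B, C, D}: service 120 + fixed 203 = 323
No other subset beats 245.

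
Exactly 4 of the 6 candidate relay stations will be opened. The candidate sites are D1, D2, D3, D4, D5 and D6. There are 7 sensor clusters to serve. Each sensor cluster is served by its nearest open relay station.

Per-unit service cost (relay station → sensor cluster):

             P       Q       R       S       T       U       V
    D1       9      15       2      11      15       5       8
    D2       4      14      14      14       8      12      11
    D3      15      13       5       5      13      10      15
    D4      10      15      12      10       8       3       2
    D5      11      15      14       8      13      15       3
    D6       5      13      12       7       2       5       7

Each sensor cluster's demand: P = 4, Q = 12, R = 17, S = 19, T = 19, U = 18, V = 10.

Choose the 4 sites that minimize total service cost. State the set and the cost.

With exactly 4 open, each sensor cluster uses its cheapest among the chosen.
{D1, D3, D4, D6}: P→D6 5·4=20, Q→D3 13·12=156, R→D1 2·17=34, S→D3 5·19=95, T→D6 2·19=38, U→D4 3·18=54, V→D4 2·10=20. Service cost 417.
{D1, D2, D4, D6}: service cost 451
{D1, D4, D5, D6}: service cost 455
Among all 15 size-4 choices, {D1, D3, D4, D6} is lowest.

Choose D1, D3, D4 and D6; total service cost 417.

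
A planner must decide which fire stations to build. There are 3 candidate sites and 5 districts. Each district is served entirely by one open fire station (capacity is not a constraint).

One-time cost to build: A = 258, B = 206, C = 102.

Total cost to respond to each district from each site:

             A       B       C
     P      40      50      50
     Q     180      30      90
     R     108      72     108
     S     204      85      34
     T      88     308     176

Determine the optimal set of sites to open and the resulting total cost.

For any fixed open set, each district goes to its cheapest open site; total = fixed + service.
{C}: P→C 50, Q→C 90, R→C 108, S→C 34, T→C 176. Service 458; fixed 102; total 560.
{B, C}: P→B 50, Q→B 30, R→B 72, S→C 34, T→C 176. Service 362; fixed 308; total 670.
{A, C}: service 360 + fixed 360 = 720
{A, B, C}: service 264 + fixed 566 = 830
No other subset beats 560.

Open C only; minimum total cost 560.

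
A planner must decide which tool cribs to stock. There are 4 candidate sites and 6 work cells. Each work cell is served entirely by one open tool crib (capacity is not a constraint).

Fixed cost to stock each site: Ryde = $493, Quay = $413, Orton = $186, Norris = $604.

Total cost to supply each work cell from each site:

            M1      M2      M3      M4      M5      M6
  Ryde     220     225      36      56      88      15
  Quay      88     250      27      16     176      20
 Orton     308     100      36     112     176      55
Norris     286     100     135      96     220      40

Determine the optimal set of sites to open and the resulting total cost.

Open Orton only; minimum total cost 973.

For any fixed open set, each work cell goes to its cheapest open site; total = fixed + service.
{Orton}: M1→Orton 308, M2→Orton 100, M3→Orton 36, M4→Orton 112, M5→Orton 176, M6→Orton 55. Service 787; fixed 186; total 973.
{Quay}: service 577 + fixed 413 = 990
{Quay, Orton}: service 427 + fixed 599 = 1026
{Ryde, Quay, Orton, Norris}: M1→Quay 88, M2→Orton 100, M3→Quay 27, M4→Quay 16, M5→Ryde 88, M6→Ryde 15. Service 334; fixed 1696; total 2030.
No other subset beats 973.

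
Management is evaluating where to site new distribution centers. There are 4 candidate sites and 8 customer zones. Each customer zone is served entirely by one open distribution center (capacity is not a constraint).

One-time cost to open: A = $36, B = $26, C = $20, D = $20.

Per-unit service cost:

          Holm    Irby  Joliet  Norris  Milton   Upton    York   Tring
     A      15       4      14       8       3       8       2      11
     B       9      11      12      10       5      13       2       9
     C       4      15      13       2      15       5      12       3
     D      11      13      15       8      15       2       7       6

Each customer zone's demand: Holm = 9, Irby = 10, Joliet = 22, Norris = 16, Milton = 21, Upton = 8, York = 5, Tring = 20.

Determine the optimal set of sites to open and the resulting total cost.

For any fixed open set, each customer zone goes to its cheapest open site; total = fixed + service.
{A, C, D}: Holm→C 4·9=36, Irby→A 4·10=40, Joliet→C 13·22=286, Norris→C 2·16=32, Milton→A 3·21=63, Upton→D 2·8=16, York→A 2·5=10, Tring→C 3·20=60. Service 543; fixed 76; total 619.
{A, B, C, D}: service 521 + fixed 102 = 623
{A, C}: service 567 + fixed 56 = 623
{C}: service 979 + fixed 20 = 999
No other subset beats 619.

Open A, C and D; minimum total cost 619.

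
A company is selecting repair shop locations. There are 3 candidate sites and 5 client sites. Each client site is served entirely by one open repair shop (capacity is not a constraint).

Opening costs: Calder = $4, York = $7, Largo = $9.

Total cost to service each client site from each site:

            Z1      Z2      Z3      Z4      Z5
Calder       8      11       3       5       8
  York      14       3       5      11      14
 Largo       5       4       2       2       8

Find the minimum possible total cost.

For any fixed open set, each client site goes to its cheapest open site; total = fixed + service.
{Largo}: Z1→Largo 5, Z2→Largo 4, Z3→Largo 2, Z4→Largo 2, Z5→Largo 8. Service 21; fixed 9; total 30.
{Calder, Largo}: service 21 + fixed 13 = 34
{York, Largo}: service 20 + fixed 16 = 36
{Calder, York, Largo}: service 20 + fixed 20 = 40
(All 7 nonempty subsets were checked; Largo only is lowest.)

Minimum total cost: 30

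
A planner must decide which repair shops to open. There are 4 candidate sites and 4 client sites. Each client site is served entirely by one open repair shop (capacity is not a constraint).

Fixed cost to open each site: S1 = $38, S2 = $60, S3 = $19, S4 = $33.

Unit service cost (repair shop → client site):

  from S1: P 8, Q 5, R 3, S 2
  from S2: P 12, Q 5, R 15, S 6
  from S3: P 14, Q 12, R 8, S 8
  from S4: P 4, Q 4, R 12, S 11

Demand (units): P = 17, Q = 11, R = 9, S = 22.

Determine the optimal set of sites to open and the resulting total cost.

Open S1 and S4; minimum total cost 254.

For any fixed open set, each client site goes to its cheapest open site; total = fixed + service.
{S1, S4}: P→S4 4·17=68, Q→S4 4·11=44, R→S1 3·9=27, S→S1 2·22=44. Service 183; fixed 71; total 254.
{S1, S3, S4}: service 183 + fixed 90 = 273
{S1}: service 262 + fixed 38 = 300
{S1, S2, S3, S4}: service 183 + fixed 150 = 333
No other subset beats 254.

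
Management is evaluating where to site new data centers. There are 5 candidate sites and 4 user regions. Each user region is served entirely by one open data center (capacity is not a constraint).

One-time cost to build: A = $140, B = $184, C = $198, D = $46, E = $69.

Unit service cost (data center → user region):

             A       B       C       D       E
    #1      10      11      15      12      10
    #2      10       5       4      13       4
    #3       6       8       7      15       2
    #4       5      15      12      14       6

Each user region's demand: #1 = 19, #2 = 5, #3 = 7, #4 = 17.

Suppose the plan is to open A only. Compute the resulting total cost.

Total cost: 507

Each user region is assigned to its cheapest site among the open ones.
{A}: #1→A 10·19=190, #2→A 10·5=50, #3→A 6·7=42, #4→A 5·17=85. Service 367; fixed 140; total 507.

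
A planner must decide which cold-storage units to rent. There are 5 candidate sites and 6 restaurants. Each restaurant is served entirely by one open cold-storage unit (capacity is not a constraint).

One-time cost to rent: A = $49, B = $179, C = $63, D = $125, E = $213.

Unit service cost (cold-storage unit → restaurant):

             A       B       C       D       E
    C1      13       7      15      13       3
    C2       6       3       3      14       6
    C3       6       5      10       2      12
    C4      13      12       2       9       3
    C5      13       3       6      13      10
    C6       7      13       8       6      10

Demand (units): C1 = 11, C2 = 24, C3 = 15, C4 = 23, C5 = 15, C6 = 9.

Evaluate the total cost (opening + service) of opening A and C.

Each restaurant is assigned to its cheapest site among the open ones.
{A, C}: C1→A 13·11=143, C2→C 3·24=72, C3→A 6·15=90, C4→C 2·23=46, C5→C 6·15=90, C6→A 7·9=63. Service 504; fixed 112; total 616.

Total cost: 616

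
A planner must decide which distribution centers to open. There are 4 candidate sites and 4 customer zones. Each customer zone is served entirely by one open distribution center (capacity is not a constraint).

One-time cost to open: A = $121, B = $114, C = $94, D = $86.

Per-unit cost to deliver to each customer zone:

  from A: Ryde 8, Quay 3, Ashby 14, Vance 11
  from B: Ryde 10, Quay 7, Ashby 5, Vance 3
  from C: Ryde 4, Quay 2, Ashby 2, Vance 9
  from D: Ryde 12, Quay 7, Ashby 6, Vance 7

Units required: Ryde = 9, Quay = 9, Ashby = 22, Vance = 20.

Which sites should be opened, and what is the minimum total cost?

Open B and C; minimum total cost 366.

For any fixed open set, each customer zone goes to its cheapest open site; total = fixed + service.
{B, C}: Ryde→C 4·9=36, Quay→C 2·9=18, Ashby→C 2·22=44, Vance→B 3·20=60. Service 158; fixed 208; total 366.
{C}: Ryde→C 4·9=36, Quay→C 2·9=18, Ashby→C 2·22=44, Vance→C 9·20=180. Service 278; fixed 94; total 372.
{C, D}: service 238 + fixed 180 = 418
{A, B, C, D}: service 158 + fixed 415 = 573
No other subset beats 366.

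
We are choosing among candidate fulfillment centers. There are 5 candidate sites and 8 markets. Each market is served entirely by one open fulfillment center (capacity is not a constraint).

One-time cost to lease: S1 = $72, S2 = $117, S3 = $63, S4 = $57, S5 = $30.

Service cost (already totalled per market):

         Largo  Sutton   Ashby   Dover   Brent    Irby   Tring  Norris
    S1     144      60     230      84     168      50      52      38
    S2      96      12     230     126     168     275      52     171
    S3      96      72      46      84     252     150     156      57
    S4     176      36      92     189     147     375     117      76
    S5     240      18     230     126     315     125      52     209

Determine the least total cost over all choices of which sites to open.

Minimum total cost: 717

For any fixed open set, each market goes to its cheapest open site; total = fixed + service.
{S1, S3, S5}: Largo→S3 96, Sutton→S5 18, Ashby→S3 46, Dover→S1 84, Brent→S1 168, Irby→S1 50, Tring→S1 52, Norris→S1 38. Service 552; fixed 165; total 717.
{S1, S3}: service 594 + fixed 135 = 729
{S1, S3, S4}: service 549 + fixed 192 = 741
{S1, S2, S3, S4, S5}: Largo→S2 96, Sutton→S2 12, Ashby→S3 46, Dover→S1 84, Brent→S4 147, Irby→S1 50, Tring→S1 52, Norris→S1 38. Service 525; fixed 339; total 864.
No other subset beats 717.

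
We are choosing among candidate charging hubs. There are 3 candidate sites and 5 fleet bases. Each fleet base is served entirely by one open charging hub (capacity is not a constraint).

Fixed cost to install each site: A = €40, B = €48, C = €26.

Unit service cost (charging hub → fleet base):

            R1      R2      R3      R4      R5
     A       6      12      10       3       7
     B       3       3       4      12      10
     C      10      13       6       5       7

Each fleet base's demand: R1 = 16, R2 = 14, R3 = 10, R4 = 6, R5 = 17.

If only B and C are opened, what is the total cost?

Total cost: 353

Each fleet base is assigned to its cheapest site among the open ones.
{B, C}: R1→B 3·16=48, R2→B 3·14=42, R3→B 4·10=40, R4→C 5·6=30, R5→C 7·17=119. Service 279; fixed 74; total 353.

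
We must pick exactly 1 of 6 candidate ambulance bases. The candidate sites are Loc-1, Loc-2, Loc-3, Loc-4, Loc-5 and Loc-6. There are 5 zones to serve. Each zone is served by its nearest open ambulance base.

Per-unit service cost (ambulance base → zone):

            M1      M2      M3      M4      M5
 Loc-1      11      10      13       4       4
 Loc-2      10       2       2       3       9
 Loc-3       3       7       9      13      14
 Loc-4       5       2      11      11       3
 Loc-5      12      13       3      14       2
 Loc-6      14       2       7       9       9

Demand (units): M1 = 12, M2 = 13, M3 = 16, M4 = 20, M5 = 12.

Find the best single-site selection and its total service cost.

Choose Loc-2 only; total service cost 346.

With exactly 1 open, each zone uses its cheapest among the chosen.
{Loc-2}: M1→Loc-2 10·12=120, M2→Loc-2 2·13=26, M3→Loc-2 2·16=32, M4→Loc-2 3·20=60, M5→Loc-2 9·12=108. Service cost 346.
{Loc-4}: service cost 518
{Loc-6}: service cost 594
Among all 6 size-1 choices, {Loc-2} is lowest.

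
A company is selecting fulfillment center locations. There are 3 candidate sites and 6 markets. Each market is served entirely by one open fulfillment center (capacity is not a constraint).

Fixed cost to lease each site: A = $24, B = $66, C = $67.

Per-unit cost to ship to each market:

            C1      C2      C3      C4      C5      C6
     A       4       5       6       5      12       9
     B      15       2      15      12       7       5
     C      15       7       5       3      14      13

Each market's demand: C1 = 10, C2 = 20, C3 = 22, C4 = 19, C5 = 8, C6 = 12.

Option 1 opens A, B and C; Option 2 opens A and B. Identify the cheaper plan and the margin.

Option 2 is cheaper by 7.

Option 1: {A, B, C}: C1→A 4·10=40, C2→B 2·20=40, C3→C 5·22=110, C4→C 3·19=57, C5→B 7·8=56, C6→B 5·12=60. Service 363; fixed 157; total 520.
Option 2: {A, B}: C1→A 4·10=40, C2→B 2·20=40, C3→A 6·22=132, C4→A 5·19=95, C5→B 7·8=56, C6→B 5·12=60. Service 423; fixed 90; total 513.
Difference: |520 − 513| = 7.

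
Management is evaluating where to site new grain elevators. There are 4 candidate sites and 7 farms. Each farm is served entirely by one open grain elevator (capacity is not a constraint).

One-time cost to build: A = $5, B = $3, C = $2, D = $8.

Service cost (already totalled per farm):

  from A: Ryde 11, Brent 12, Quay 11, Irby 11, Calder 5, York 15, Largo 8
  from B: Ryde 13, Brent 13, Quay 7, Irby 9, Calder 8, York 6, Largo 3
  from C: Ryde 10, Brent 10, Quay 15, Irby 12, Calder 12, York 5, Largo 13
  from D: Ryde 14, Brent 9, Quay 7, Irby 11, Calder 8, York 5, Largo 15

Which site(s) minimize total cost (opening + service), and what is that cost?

Open B and C; minimum total cost 57.

For any fixed open set, each farm goes to its cheapest open site; total = fixed + service.
{B, C}: Ryde→C 10, Brent→C 10, Quay→B 7, Irby→B 9, Calder→B 8, York→C 5, Largo→B 3. Service 52; fixed 5; total 57.
{A, B, C}: Ryde→C 10, Brent→C 10, Quay→B 7, Irby→B 9, Calder→A 5, York→C 5, Largo→B 3. Service 49; fixed 10; total 59.
{A, B}: service 53 + fixed 8 = 61
{A, B, C, D}: service 48 + fixed 18 = 66
No other subset beats 57.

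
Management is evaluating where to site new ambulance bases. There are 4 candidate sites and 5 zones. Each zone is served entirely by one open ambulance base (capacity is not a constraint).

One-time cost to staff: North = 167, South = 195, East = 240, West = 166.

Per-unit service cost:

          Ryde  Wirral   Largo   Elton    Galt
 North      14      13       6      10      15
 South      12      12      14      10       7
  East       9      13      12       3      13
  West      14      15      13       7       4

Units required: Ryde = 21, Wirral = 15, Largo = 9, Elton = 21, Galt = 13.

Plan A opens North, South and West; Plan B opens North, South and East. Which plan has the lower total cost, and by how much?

Plan B is cheaper by 34.

Plan A: {North, South, West}: Ryde→South 12·21=252, Wirral→South 12·15=180, Largo→North 6·9=54, Elton→West 7·21=147, Galt→West 4·13=52. Service 685; fixed 528; total 1213.
Plan B: {North, South, East}: Ryde→East 9·21=189, Wirral→South 12·15=180, Largo→North 6·9=54, Elton→East 3·21=63, Galt→South 7·13=91. Service 577; fixed 602; total 1179.
Difference: |1213 − 1179| = 34.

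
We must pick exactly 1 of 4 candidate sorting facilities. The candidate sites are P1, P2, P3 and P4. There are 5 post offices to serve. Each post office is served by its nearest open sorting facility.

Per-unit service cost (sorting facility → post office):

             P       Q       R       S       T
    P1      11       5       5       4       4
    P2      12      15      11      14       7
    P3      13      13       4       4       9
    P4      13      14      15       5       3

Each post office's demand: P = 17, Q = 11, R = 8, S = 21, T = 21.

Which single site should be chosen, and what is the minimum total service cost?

With exactly 1 open, each post office uses its cheapest among the chosen.
{P1}: P→P1 11·17=187, Q→P1 5·11=55, R→P1 5·8=40, S→P1 4·21=84, T→P1 4·21=84. Service cost 450.
{P4}: service cost 663
{P3}: service cost 669
Among all 4 size-1 choices, {P1} is lowest.

Choose P1 only; total service cost 450.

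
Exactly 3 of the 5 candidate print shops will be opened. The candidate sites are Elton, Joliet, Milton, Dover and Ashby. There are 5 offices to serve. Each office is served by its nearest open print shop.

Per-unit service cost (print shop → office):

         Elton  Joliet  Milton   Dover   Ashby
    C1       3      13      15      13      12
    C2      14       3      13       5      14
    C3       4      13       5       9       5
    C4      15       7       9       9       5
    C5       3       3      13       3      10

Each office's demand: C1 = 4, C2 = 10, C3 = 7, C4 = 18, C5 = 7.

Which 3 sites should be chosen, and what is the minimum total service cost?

Choose Elton, Joliet and Ashby; total service cost 181.

With exactly 3 open, each office uses its cheapest among the chosen.
{Elton, Joliet, Ashby}: C1→Elton 3·4=12, C2→Joliet 3·10=30, C3→Elton 4·7=28, C4→Ashby 5·18=90, C5→Elton 3·7=21. Service cost 181.
{Elton, Dover, Ashby}: service cost 201
{Elton, Joliet, Milton}: service cost 217
Among all 10 size-3 choices, {Elton, Joliet, Ashby} is lowest.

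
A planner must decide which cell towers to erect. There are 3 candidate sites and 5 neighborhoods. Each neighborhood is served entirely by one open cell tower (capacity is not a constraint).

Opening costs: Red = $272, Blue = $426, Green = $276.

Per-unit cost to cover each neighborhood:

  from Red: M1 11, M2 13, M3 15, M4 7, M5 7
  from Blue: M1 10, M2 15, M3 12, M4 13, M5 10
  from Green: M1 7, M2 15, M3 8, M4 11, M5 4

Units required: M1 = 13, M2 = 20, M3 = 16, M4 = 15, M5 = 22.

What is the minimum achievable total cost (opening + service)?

For any fixed open set, each neighborhood goes to its cheapest open site; total = fixed + service.
{Green}: M1→Green 7·13=91, M2→Green 15·20=300, M3→Green 8·16=128, M4→Green 11·15=165, M5→Green 4·22=88. Service 772; fixed 276; total 1048.
{Red}: service 902 + fixed 272 = 1174
{Red, Green}: service 672 + fixed 548 = 1220
{Red, Blue, Green}: service 672 + fixed 974 = 1646
No other subset beats 1048.

Minimum total cost: 1048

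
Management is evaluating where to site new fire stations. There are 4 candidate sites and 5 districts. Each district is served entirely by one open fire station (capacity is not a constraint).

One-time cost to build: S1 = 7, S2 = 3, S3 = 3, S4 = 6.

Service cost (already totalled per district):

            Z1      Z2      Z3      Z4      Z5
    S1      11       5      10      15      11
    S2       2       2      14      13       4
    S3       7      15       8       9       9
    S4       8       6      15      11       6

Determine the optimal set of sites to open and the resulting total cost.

Open S2 and S3; minimum total cost 31.

For any fixed open set, each district goes to its cheapest open site; total = fixed + service.
{S2, S3}: Z1→S2 2, Z2→S2 2, Z3→S3 8, Z4→S3 9, Z5→S2 4. Service 25; fixed 6; total 31.
{S2, S3, S4}: service 25 + fixed 12 = 37
{S1, S2, S3}: service 25 + fixed 13 = 38
{S1, S2, S3, S4}: service 25 + fixed 19 = 44
No other subset beats 31.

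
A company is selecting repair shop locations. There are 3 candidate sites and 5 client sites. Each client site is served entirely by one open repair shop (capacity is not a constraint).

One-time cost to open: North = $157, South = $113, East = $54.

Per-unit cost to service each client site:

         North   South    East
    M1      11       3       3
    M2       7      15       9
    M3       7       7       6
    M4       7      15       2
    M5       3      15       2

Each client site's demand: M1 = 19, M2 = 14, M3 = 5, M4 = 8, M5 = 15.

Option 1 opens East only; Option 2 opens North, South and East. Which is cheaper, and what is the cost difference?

Option 1: {East}: M1→East 3·19=57, M2→East 9·14=126, M3→East 6·5=30, M4→East 2·8=16, M5→East 2·15=30. Service 259; fixed 54; total 313.
Option 2: {North, South, East}: M1→South 3·19=57, M2→North 7·14=98, M3→East 6·5=30, M4→East 2·8=16, M5→East 2·15=30. Service 231; fixed 324; total 555.
Difference: |313 − 555| = 242.

Option 1 is cheaper by 242.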